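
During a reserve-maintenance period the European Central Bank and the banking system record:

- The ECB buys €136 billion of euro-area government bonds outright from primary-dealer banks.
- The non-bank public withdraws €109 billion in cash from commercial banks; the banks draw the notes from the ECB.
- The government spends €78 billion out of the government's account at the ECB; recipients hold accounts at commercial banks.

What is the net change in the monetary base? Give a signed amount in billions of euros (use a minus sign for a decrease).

+€214 billion

OMO purchase (from banks) €136 billion: ECB balance sheet expands → +€136B.
Currency withdrawal €109 billion: just a shift between currency and reserves — both are base money → 0.
Government spending €78 billion: a non-base liability converts back to reserves → +€78B.
Net: 136 + 0 + 78 = +€214 billion.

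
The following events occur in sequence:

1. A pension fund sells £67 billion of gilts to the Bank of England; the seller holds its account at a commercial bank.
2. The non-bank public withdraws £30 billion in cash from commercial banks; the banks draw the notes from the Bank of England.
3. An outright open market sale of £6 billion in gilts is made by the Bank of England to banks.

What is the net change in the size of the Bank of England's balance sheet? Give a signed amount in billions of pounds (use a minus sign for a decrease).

+£61 billion

Asset purchase (from non-banks) £67 billion: a Bank of England asset is acquired → +£67B.
Currency withdrawal £30 billion: only the composition of liabilities changes → 0.
OMO sale (to banks) £6 billion: a Bank of England asset is shed → −£6B.
Net: 67 + 0 − 6 = +£61 billion.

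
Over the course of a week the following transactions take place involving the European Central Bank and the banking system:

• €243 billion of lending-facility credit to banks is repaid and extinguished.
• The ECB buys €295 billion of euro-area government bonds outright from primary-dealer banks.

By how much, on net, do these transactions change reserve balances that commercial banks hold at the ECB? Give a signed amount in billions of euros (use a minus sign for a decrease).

+€52 billion

Discount-window repayment €243 billion: repayment is debited from reserves → −€243B.
OMO purchase (from banks) €295 billion: the ECB pays by crediting reserve accounts → +€295B.
Net: −243 + 295 = +€52 billion.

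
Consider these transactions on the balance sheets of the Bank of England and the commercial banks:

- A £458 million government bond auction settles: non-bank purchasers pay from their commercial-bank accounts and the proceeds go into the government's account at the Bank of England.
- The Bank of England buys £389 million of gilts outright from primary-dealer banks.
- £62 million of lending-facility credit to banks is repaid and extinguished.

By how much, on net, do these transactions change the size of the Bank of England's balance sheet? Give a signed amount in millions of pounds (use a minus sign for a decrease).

+£327 million

Bank of England balance sheet:
  Assets:      Securities +£389M, Loans to banks −£62M
  Liabilities: Bank reserves −£131M, Government deposits +£458M
Change in total Bank of England assets = +£327 million.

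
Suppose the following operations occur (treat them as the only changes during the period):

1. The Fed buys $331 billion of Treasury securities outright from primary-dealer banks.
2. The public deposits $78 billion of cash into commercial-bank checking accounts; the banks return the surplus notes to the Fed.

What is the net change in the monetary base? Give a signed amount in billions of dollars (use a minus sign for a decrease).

OMO purchase (from banks) $331 billion: Fed balance sheet expands → +$331B.
Currency deposit $78 billion: just a shift between currency and reserves — both are base money → 0.
Net: 331 + 0 = +$331 billion.

+$331 billion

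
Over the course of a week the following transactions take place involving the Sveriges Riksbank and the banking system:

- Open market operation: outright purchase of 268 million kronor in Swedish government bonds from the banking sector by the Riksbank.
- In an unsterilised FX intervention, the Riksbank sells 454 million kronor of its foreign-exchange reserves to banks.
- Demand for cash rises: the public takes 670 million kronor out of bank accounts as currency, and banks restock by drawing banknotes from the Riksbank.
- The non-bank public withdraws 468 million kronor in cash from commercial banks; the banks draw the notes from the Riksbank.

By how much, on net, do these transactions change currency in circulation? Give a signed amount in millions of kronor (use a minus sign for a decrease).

+1138 million

Riksbank balance sheet:
  Assets:      Securities +268M, Foreign assets −454M
  Liabilities: Bank reserves −1324M, Currency in circulation +1138M
So the change in currency in circulation is +1138 million.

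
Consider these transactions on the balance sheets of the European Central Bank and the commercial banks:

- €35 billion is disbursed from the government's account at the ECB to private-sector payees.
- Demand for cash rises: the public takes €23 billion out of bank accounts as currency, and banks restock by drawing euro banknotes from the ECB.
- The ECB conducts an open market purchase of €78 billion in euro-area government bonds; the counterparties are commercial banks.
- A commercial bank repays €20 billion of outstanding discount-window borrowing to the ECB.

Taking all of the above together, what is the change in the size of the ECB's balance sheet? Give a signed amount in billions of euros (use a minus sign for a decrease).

ECB balance sheet:
  Assets:      Securities +€78B, Loans to banks −€20B
  Liabilities: Bank reserves +€70B, Currency in circulation +€23B, Government deposits −€35B
Change in total ECB assets = +€58 billion.

+€58 billion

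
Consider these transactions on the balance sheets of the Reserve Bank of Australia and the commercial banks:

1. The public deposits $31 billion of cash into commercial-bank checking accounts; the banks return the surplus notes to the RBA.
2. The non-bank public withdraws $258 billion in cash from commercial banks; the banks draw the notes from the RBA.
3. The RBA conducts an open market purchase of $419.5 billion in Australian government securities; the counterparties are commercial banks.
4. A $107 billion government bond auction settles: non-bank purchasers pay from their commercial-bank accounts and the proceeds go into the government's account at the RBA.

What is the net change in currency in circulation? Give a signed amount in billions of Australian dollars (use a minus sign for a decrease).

+$227 billion

RBA balance sheet:
  Assets:      Securities +$419.5B
  Liabilities: Bank reserves +$85.5B, Currency in circulation +$227B, Government deposits +$107B
So the change in currency in circulation is +$227 billion.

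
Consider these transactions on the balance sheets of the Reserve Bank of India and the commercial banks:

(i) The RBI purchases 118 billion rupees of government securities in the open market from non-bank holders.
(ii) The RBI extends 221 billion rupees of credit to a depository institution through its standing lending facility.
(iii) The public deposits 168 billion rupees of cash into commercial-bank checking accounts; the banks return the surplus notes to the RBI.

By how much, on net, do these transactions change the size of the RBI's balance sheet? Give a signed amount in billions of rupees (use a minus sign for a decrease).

+339 billion

RBI balance sheet:
  Assets:      Securities +118B, Loans to banks +221B
  Liabilities: Bank reserves +507B, Currency in circulation −168B
Commercial banking system:
  Assets:      Reserves at CB +507B
  Liabilities: Checkable deposits +286B, Borrowings from CB +221B
Change in total RBI assets = +339 billion.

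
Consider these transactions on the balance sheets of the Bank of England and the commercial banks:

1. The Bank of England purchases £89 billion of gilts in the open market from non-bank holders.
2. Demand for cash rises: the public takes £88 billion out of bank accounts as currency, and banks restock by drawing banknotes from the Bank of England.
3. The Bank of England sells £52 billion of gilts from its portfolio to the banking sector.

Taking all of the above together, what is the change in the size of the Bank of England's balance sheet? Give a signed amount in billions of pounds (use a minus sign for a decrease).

Bank of England balance sheet:
  Assets:      Securities +£37B
  Liabilities: Bank reserves −£51B, Currency in circulation +£88B
Change in total Bank of England assets = +£37 billion.

+£37 billion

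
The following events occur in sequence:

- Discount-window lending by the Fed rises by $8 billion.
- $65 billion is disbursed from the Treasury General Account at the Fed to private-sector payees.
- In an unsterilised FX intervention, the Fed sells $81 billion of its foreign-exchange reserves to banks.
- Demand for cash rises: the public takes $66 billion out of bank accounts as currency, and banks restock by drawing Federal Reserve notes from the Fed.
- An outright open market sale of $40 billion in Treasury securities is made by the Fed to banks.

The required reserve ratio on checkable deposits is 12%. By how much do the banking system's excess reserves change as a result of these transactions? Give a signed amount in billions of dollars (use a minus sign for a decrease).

Discount-window loan $8 billion: reserves +$8B, deposits 0.
Government spending $65 billion: reserves +$65B, deposits +$65B.
FX sale $81 billion: reserves −$81B, deposits 0.
Currency withdrawal $66 billion: reserves −$66B, deposits −$66B.
OMO sale (to banks) $40 billion: reserves −$40B, deposits 0.
Totals: Δreserves = −$114B, Δdeposits = −$1B.
Δrequired reserves = 12% × −$1B = −$0.12B.
Δexcess reserves = Δreserves − Δrequired = −$114B − (−$0.12B) = -$113.88 billion.

-$113.88 billion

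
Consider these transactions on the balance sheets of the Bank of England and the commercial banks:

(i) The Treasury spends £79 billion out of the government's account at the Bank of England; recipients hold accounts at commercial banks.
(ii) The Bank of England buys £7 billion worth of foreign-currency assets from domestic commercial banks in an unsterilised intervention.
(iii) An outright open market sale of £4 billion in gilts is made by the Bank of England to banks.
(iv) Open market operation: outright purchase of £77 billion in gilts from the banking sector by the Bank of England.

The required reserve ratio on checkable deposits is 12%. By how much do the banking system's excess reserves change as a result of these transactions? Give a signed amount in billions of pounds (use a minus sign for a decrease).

+£149.52 billion

Government spending £79 billion: reserves +£79B, deposits +£79B.
FX purchase £7 billion: reserves +£7B, deposits 0.
OMO sale (to banks) £4 billion: reserves −£4B, deposits 0.
OMO purchase (from banks) £77 billion: reserves +£77B, deposits 0.
Totals: Δreserves = +£159B, Δdeposits = +£79B.
Δrequired reserves = 12% × +£79B = +£9.48B.
Δexcess reserves = Δreserves − Δrequired = +£159B − (+£9.48B) = +£149.52 billion.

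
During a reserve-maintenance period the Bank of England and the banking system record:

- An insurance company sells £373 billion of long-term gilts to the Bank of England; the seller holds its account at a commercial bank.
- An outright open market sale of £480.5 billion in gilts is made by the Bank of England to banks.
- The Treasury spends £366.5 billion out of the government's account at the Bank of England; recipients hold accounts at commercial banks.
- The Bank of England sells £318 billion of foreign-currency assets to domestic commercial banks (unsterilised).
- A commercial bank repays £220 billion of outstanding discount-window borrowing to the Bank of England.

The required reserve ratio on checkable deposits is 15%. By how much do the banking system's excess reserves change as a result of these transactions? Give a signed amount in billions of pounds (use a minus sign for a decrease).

-£389.925 billion

Asset purchase (from non-banks) £373 billion: reserves +£373B, deposits +£373B.
OMO sale (to banks) £480.5 billion: reserves −£480.5B, deposits 0.
Government spending £366.5 billion: reserves +£366.5B, deposits +£366.5B.
FX sale £318 billion: reserves −£318B, deposits 0.
Discount-window repayment £220 billion: reserves −£220B, deposits 0.
Totals: Δreserves = −£279B, Δdeposits = +£739.5B.
Δrequired reserves = 15% × +£739.5B = +£110.925B.
Δexcess reserves = Δreserves − Δrequired = −£279B − (+£110.925B) = -£389.925 billion.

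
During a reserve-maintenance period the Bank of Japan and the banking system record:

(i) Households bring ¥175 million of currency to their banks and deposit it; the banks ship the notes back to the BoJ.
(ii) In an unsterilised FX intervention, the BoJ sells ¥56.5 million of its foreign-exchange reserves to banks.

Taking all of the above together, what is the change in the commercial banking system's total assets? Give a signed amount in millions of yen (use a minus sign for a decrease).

Currency deposit ¥175 million: bank balance sheets expand → +¥175M.
FX sale ¥56.5 million: just an asset swap on bank balance sheets → 0.
Net: 175 + 0 = +¥175 million.

+¥175 million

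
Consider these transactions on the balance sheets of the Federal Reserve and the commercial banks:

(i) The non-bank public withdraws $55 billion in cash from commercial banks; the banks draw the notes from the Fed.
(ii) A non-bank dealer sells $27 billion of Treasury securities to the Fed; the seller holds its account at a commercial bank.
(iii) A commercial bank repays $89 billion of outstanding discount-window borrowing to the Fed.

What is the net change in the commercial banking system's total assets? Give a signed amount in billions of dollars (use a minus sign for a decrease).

Currency withdrawal $55 billion: bank balance sheets shrink → −$55B.
Asset purchase (from non-banks) $27 billion: bank balance sheets expand → +$27B.
Discount-window repayment $89 billion: bank balance sheets shrink → −$89B.
Net: −55 + 27 − 89 = -$117 billion.

-$117 billion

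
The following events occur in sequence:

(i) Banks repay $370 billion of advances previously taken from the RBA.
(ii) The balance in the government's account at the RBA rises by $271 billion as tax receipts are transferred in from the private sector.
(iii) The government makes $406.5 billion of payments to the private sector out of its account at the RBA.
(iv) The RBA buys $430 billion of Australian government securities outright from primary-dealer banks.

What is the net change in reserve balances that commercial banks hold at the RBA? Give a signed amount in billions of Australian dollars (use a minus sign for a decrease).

+$195.5 billion

RBA balance sheet:
  Assets:      Securities +$430B, Loans to banks −$370B
  Liabilities: Bank reserves +$195.5B, Government deposits −$135.5B
So the change in reserve balances that commercial banks hold at the RBA is +$195.5 billion.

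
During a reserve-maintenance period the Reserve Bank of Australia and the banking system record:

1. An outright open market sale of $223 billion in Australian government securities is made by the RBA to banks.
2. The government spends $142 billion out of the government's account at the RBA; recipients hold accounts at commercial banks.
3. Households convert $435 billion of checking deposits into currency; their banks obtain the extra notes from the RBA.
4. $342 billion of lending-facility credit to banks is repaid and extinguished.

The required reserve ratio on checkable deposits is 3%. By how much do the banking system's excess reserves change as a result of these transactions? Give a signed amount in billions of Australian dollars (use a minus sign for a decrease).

-$849.21 billion

OMO sale (to banks) $223 billion: reserves −$223B, deposits 0.
Government spending $142 billion: reserves +$142B, deposits +$142B.
Currency withdrawal $435 billion: reserves −$435B, deposits −$435B.
Discount-window repayment $342 billion: reserves −$342B, deposits 0.
Totals: Δreserves = −$858B, Δdeposits = −$293B.
Δrequired reserves = 3% × −$293B = −$8.79B.
Δexcess reserves = Δreserves − Δrequired = −$858B − (−$8.79B) = -$849.21 billion.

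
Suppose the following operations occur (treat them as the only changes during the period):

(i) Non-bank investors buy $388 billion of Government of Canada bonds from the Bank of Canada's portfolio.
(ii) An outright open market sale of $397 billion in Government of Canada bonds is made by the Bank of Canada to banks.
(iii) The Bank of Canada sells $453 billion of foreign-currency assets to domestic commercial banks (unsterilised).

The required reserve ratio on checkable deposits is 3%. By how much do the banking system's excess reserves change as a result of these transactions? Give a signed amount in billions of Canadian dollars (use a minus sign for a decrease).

Asset sale (to non-banks) $388 billion: reserves −$388B, deposits −$388B.
OMO sale (to banks) $397 billion: reserves −$397B, deposits 0.
FX sale $453 billion: reserves −$453B, deposits 0.
Totals: Δreserves = −$1238B, Δdeposits = −$388B.
Δrequired reserves = 3% × −$388B = −$11.64B.
Δexcess reserves = Δreserves − Δrequired = −$1238B − (−$11.64B) = -$1226.36 billion.

-$1226.36 billion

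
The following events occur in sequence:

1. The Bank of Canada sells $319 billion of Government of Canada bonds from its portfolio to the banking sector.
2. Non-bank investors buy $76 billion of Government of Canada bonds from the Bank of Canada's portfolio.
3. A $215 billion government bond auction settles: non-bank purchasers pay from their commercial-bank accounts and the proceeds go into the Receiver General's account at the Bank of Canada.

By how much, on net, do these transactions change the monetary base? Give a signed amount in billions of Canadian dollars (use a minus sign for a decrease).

Bank of Canada balance sheet:
  Assets:      Securities −$395B
  Liabilities: Bank reserves −$610B, Government deposits +$215B
Commercial banking system:
  Assets:      Reserves at CB −$610B, Securities +$319B
  Liabilities: Checkable deposits −$291B
Monetary base = currency + reserves: 0 + (−$610B) = -$610 billion.

-$610 billion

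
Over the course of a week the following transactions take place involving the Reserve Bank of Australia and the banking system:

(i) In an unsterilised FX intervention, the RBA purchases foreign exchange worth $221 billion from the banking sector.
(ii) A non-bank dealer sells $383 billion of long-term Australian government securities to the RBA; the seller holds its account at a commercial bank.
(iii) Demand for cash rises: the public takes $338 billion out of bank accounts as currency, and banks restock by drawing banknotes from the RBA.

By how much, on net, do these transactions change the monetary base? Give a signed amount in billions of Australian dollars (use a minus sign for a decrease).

FX purchase $221 billion: RBA balance sheet expands → +$221B.
Asset purchase (from non-banks) $383 billion: RBA balance sheet expands → +$383B.
Currency withdrawal $338 billion: just a shift between currency and reserves — both are base money → 0.
Net: 221 + 383 + 0 = +$604 billion.

+$604 billion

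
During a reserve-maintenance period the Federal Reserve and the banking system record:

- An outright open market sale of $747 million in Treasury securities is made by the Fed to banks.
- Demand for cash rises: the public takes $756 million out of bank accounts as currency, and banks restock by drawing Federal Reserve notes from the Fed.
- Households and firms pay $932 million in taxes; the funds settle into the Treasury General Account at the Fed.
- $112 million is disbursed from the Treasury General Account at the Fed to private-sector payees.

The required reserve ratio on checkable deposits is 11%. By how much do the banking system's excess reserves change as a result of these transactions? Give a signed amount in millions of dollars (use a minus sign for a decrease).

-$2149.64 million

OMO sale (to banks) $747 million: reserves −$747M, deposits 0.
Currency withdrawal $756 million: reserves −$756M, deposits −$756M.
Government account inflow $932 million: reserves −$932M, deposits −$932M.
Government spending $112 million: reserves +$112M, deposits +$112M.
Totals: Δreserves = −$2323M, Δdeposits = −$1576M.
Δrequired reserves = 11% × −$1576M = −$173.36M.
Δexcess reserves = Δreserves − Δrequired = −$2323M − (−$173.36M) = -$2149.64 million.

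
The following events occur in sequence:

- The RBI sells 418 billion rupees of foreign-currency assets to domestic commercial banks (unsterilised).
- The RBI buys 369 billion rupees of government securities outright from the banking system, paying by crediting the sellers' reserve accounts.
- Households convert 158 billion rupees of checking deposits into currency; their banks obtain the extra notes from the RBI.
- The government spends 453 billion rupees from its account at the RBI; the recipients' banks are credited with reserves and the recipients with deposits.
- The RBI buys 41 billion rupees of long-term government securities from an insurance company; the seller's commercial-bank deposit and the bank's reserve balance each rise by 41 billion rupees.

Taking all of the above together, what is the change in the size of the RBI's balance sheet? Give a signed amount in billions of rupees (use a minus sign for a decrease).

-8 billion

RBI balance sheet:
  Assets:      Securities +410B, Foreign assets −418B
  Liabilities: Bank reserves +287B, Currency in circulation +158B, Government deposits −453B
Change in total RBI assets = -8 billion.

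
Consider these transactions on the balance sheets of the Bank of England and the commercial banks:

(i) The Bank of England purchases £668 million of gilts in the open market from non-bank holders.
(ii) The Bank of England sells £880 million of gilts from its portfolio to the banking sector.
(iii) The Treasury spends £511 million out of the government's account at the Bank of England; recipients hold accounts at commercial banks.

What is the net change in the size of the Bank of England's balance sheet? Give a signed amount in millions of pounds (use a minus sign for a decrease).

-£212 million

Asset purchase (from non-banks) £668 million: a Bank of England asset is acquired → +£668M.
OMO sale (to banks) £880 million: a Bank of England asset is shed → −£880M.
Government spending £511 million: only the composition of liabilities changes → 0.
Net: 668 − 880 + 0 = -£212 million.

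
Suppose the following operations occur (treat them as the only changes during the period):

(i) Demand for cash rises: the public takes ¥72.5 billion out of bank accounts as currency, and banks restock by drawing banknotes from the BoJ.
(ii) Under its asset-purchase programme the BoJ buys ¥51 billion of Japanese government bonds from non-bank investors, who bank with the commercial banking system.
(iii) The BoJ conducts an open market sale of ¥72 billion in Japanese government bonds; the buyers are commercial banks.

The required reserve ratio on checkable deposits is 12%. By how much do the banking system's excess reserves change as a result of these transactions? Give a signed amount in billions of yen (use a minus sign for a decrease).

Currency withdrawal ¥72.5 billion: reserves −¥72.5B, deposits −¥72.5B.
Asset purchase (from non-banks) ¥51 billion: reserves +¥51B, deposits +¥51B.
OMO sale (to banks) ¥72 billion: reserves −¥72B, deposits 0.
Totals: Δreserves = −¥93.5B, Δdeposits = −¥21.5B.
Δrequired reserves = 12% × −¥21.5B = −¥2.58B.
Δexcess reserves = Δreserves − Δrequired = −¥93.5B − (−¥2.58B) = -¥90.92 billion.

-¥90.92 billion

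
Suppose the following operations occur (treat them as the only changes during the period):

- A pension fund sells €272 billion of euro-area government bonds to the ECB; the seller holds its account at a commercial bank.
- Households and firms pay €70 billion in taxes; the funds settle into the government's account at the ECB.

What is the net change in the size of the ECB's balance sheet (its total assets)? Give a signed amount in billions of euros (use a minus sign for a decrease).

Asset purchase (from non-banks) €272 billion: an ECB asset is acquired → +€272B.
Government account inflow €70 billion: only the composition of liabilities changes → 0.
Net: 272 + 0 = +€272 billion.

+€272 billion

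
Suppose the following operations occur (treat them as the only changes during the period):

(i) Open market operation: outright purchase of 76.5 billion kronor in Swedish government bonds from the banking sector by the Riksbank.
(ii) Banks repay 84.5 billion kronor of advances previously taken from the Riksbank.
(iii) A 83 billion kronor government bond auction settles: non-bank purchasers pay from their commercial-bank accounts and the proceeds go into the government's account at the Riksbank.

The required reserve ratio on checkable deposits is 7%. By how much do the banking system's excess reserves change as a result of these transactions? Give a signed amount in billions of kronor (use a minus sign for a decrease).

-85.19 billion

OMO purchase (from banks) 76.5 billion kronor: reserves +76.5B, deposits 0.
Discount-window repayment 84.5 billion kronor: reserves −84.5B, deposits 0.
Government account inflow 83 billion kronor: reserves −83B, deposits −83B.
Totals: Δreserves = −91B, Δdeposits = −83B.
Δrequired reserves = 7% × −83B = −5.81B.
Δexcess reserves = Δreserves − Δrequired = −91B − (−5.81B) = -85.19 billion.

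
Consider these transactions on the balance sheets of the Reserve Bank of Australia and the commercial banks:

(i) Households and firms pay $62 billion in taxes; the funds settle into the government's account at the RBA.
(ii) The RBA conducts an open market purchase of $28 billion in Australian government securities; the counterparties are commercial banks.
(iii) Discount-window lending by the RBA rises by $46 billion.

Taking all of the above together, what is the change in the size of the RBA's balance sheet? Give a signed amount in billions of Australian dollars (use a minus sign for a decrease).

+$74 billion

Government account inflow $62 billion: only the composition of liabilities changes → 0.
OMO purchase (from banks) $28 billion: an RBA asset is acquired → +$28B.
Discount-window loan $46 billion: an RBA asset is acquired → +$46B.
Net: 0 + 28 + 46 = +$74 billion.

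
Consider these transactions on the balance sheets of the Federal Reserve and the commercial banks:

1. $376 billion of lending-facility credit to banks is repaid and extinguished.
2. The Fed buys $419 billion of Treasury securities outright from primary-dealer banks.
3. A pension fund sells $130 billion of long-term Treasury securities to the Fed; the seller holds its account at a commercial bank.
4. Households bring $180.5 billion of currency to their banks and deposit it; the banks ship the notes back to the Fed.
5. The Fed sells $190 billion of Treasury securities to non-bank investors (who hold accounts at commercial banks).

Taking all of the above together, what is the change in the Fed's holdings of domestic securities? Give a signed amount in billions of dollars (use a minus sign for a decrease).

Fed balance sheet:
  Assets:      Securities +$359B, Loans to banks −$376B
  Liabilities: Bank reserves +$163.5B, Currency in circulation −$180.5B
So the change in the Fed's holdings of domestic securities is +$359 billion.

+$359 billion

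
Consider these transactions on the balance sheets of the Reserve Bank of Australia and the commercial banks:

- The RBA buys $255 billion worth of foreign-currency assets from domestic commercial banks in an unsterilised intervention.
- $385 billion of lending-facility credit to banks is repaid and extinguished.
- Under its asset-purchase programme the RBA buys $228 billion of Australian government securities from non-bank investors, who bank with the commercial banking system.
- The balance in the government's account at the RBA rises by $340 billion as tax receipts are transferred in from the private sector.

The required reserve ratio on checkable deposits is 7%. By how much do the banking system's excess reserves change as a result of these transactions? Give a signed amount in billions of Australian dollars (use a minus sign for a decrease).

-$234.16 billion

FX purchase $255 billion: reserves +$255B, deposits 0.
Discount-window repayment $385 billion: reserves −$385B, deposits 0.
Asset purchase (from non-banks) $228 billion: reserves +$228B, deposits +$228B.
Government account inflow $340 billion: reserves −$340B, deposits −$340B.
Totals: Δreserves = −$242B, Δdeposits = −$112B.
Δrequired reserves = 7% × −$112B = −$7.84B.
Δexcess reserves = Δreserves − Δrequired = −$242B − (−$7.84B) = -$234.16 billion.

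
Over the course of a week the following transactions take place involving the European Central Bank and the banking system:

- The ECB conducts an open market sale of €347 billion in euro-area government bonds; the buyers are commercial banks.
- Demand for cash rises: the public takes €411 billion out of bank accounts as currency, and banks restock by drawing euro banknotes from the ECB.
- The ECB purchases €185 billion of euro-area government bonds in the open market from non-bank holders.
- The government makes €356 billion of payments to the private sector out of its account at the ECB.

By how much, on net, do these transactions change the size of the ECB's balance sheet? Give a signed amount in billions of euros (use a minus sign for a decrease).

OMO sale (to banks) €347 billion: an ECB asset is shed → −€347B.
Currency withdrawal €411 billion: only the composition of liabilities changes → 0.
Asset purchase (from non-banks) €185 billion: an ECB asset is acquired → +€185B.
Government spending €356 billion: only the composition of liabilities changes → 0.
Net: −347 + 0 + 185 + 0 = -€162 billion.

-€162 billion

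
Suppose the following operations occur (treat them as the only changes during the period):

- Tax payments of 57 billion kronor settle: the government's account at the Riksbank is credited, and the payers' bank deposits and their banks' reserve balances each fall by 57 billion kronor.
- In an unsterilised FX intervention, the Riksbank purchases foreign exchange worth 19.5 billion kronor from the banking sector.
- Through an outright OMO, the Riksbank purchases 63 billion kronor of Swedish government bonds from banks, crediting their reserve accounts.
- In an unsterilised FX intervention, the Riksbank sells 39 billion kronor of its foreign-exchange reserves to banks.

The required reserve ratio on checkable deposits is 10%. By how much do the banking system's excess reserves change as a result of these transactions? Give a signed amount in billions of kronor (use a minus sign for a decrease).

Government account inflow 57 billion kronor: reserves −57B, deposits −57B.
FX purchase 19.5 billion kronor: reserves +19.5B, deposits 0.
OMO purchase (from banks) 63 billion kronor: reserves +63B, deposits 0.
FX sale 39 billion kronor: reserves −39B, deposits 0.
Totals: Δreserves = −13.5B, Δdeposits = −57B.
Δrequired reserves = 10% × −57B = −5.7B.
Δexcess reserves = Δreserves − Δrequired = −13.5B − (−5.7B) = -7.8 billion.

-7.8 billion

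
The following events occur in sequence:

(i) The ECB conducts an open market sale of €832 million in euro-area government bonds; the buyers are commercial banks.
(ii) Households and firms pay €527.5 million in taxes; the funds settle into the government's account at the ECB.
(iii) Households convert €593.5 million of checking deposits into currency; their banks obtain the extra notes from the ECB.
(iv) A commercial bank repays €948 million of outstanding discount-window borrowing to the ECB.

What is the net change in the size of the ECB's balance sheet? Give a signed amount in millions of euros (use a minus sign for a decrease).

ECB balance sheet:
  Assets:      Securities −€832M, Loans to banks −€948M
  Liabilities: Bank reserves −€2901M, Currency in circulation +€593.5M, Government deposits +€527.5M
Change in total ECB assets = -€1780 million.

-€1780 million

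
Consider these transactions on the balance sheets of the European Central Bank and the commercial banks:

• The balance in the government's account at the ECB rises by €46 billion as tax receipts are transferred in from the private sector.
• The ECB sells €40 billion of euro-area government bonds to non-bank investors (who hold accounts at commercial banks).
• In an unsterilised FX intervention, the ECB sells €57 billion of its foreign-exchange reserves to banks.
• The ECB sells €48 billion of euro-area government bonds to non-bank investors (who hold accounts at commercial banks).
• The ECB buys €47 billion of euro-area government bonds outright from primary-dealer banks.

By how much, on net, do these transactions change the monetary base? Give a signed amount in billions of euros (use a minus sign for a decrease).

-€144 billion

Government account inflow €46 billion: reserves shift to a non-base liability → −€46B.
Asset sale (to non-banks) €40 billion: ECB balance sheet contracts → −€40B.
FX sale €57 billion: ECB balance sheet contracts → −€57B.
Asset sale (to non-banks) €48 billion: ECB balance sheet contracts → −€48B.
OMO purchase (from banks) €47 billion: ECB balance sheet expands → +€47B.
Net: −46 − 40 − 57 − 48 + 47 = -€144 billion.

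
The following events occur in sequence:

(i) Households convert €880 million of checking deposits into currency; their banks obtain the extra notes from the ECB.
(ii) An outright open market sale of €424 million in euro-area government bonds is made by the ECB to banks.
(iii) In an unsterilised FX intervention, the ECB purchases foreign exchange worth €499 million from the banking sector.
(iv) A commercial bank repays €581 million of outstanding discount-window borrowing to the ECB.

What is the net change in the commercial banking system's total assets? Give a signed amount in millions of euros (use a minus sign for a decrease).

-€1461 million

ECB balance sheet:
  Assets:      Securities −€424M, Loans to banks −€581M, Foreign assets +€499M
  Liabilities: Bank reserves −€1386M, Currency in circulation +€880M
Commercial banking system:
  Assets:      Reserves at CB −€1386M, Securities +€424M, Foreign assets −€499M
  Liabilities: Checkable deposits −€880M, Borrowings from CB −€581M
Change in total bank assets = -€1461 million.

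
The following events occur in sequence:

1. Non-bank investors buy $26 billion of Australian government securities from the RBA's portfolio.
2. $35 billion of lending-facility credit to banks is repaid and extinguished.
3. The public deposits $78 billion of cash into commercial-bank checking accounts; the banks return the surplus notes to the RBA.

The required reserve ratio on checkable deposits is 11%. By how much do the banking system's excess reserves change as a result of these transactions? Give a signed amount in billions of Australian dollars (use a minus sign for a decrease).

+$11.28 billion

Asset sale (to non-banks) $26 billion: reserves −$26B, deposits −$26B.
Discount-window repayment $35 billion: reserves −$35B, deposits 0.
Currency deposit $78 billion: reserves +$78B, deposits +$78B.
Totals: Δreserves = +$17B, Δdeposits = +$52B.
Δrequired reserves = 11% × +$52B = +$5.72B.
Δexcess reserves = Δreserves − Δrequired = +$17B − (+$5.72B) = +$11.28 billion.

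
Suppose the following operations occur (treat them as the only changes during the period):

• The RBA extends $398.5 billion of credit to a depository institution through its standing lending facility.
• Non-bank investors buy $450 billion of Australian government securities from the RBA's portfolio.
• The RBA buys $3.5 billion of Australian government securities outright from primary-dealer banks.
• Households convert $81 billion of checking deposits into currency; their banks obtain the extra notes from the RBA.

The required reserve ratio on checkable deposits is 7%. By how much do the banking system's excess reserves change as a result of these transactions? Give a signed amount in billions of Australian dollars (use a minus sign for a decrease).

Discount-window loan $398.5 billion: reserves +$398.5B, deposits 0.
Asset sale (to non-banks) $450 billion: reserves −$450B, deposits −$450B.
OMO purchase (from banks) $3.5 billion: reserves +$3.5B, deposits 0.
Currency withdrawal $81 billion: reserves −$81B, deposits −$81B.
Totals: Δreserves = −$129B, Δdeposits = −$531B.
Δrequired reserves = 7% × −$531B = −$37.17B.
Δexcess reserves = Δreserves − Δrequired = −$129B − (−$37.17B) = -$91.83 billion.

-$91.83 billion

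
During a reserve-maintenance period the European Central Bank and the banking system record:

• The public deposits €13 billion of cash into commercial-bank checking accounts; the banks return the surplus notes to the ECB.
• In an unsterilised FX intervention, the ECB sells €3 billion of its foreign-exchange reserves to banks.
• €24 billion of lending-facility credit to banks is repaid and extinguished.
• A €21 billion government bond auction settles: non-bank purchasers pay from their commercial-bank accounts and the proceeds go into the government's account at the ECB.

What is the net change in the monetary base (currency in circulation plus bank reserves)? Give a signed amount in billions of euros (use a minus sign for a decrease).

Currency deposit €13 billion: just a shift between currency and reserves — both are base money → 0.
FX sale €3 billion: ECB balance sheet contracts → −€3B.
Discount-window repayment €24 billion: ECB balance sheet contracts → −€24B.
Government account inflow €21 billion: reserves shift to a non-base liability → −€21B.
Net: 0 − 3 − 24 − 21 = -€48 billion.

-€48 billion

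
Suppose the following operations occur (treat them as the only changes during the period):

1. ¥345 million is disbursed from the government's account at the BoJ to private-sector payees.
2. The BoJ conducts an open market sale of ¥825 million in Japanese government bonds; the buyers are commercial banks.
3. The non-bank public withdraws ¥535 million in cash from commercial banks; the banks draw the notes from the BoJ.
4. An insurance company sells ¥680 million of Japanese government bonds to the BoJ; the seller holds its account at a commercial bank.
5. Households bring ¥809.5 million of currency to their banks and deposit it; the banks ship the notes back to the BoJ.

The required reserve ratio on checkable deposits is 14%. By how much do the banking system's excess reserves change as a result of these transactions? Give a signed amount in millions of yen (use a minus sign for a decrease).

Government spending ¥345 million: reserves +¥345M, deposits +¥345M.
OMO sale (to banks) ¥825 million: reserves −¥825M, deposits 0.
Currency withdrawal ¥535 million: reserves −¥535M, deposits −¥535M.
Asset purchase (from non-banks) ¥680 million: reserves +¥680M, deposits +¥680M.
Currency deposit ¥809.5 million: reserves +¥809.5M, deposits +¥809.5M.
Totals: Δreserves = +¥474.5M, Δdeposits = +¥1299.5M.
Δrequired reserves = 14% × +¥1299.5M = +¥181.93M.
Δexcess reserves = Δreserves − Δrequired = +¥474.5M − (+¥181.93M) = +¥292.57 million.

+¥292.57 million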